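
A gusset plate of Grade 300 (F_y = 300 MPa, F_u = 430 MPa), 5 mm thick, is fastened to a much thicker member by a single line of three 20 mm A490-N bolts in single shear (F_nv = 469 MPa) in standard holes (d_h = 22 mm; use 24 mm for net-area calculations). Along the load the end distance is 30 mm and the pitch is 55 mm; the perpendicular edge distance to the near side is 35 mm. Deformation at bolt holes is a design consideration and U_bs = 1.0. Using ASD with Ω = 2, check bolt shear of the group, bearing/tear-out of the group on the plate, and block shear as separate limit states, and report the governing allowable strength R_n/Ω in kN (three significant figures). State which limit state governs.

76.3 kN (block shear governs)

Bolt shear: A_b = π·20²/4 = 314.2 mm²; R_n = 469 × 314.2 × 3 × 1 / 1000 = 442 kN → 442 / 2 = 221 kN.
Bearing: edge l_c = 19, r_n = 49.02 kN; interior l_c = 33, r_n = 85.14 kN; R_n = 49.02 + 2·85.14 = 219.3 kN → 110 kN.
Block shear: A_gv = 700, A_nv = 400, A_nt = 115 mm²; R_n = min(0.6F_uA_nv, 0.6F_yA_gv) + U_bs·F_u·A_nt = 152.7 kN → 76.3 kN.
Block shear governs: 76.3 kN.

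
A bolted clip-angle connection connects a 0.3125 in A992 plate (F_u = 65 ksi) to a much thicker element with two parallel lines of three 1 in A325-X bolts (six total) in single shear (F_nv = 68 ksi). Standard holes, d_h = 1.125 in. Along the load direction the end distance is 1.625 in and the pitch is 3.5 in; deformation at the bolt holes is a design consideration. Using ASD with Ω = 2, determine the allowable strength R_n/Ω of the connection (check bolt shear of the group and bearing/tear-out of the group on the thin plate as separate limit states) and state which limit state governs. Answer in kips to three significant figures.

123 kips (bearing governs)

Bolt shear: A_b = π·1²/4 = 0.7854 in²; R_n = 68 × 0.7854 × 6 × 1 = 320.4 kips → 320.4 / 2 = 160 kips.
Bearing (1.2 l_c t F_u ≤ 2.4 d t F_u): upper limit = 2.4·1·0.3125·65 = 48.75 kips.
  Edge l_c = 1.625 − 1.125/2 = 1.062 → r_n = 25.9 kips; interior l_c = 3.5 − 1.125 = 2.375 → r_n = 48.75 kips.
  R_n,bearing = 2·25.9 + 4·48.75 = 246.8 kips → 246.8 / 2 = 123 kips.
Bearing governs: 123 kips.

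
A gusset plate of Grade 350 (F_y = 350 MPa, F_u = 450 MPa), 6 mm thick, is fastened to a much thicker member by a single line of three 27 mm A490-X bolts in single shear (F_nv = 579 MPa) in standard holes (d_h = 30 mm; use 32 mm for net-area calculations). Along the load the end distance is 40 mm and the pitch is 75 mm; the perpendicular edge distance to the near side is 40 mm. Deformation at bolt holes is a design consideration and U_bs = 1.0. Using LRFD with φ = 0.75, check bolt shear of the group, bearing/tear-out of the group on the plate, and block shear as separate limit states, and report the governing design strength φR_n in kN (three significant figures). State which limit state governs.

Bolt shear: A_b = π·27²/4 = 572.6 mm²; R_n = 579 × 572.6 × 3 × 1 / 1000 = 994.5 kN → 0.75 × 994.5 = 746 kN.
Bearing: edge l_c = 25, r_n = 81 kN; interior l_c = 45, r_n = 145.8 kN; R_n = 81 + 2·145.8 = 372.6 kN → 279 kN.
Block shear: A_gv = 1140, A_nv = 660, A_nt = 144 mm²; R_n = min(0.6F_uA_nv, 0.6F_yA_gv) + U_bs·F_u·A_nt = 243 kN → 182 kN.
Block shear governs: 182 kN.

182 kN (block shear governs)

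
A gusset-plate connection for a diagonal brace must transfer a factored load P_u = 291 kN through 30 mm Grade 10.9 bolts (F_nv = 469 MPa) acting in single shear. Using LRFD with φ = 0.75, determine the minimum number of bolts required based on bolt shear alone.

A_b = π·30²/4 = 706.9 mm².
Per-bolt design strength φR_n = 0.75 × 469 × 706.9 × 1 / 1000 = 248.6 kN.
n ≥ 291 / 248.6 = 1.17 → use 2 bolts.

2 bolts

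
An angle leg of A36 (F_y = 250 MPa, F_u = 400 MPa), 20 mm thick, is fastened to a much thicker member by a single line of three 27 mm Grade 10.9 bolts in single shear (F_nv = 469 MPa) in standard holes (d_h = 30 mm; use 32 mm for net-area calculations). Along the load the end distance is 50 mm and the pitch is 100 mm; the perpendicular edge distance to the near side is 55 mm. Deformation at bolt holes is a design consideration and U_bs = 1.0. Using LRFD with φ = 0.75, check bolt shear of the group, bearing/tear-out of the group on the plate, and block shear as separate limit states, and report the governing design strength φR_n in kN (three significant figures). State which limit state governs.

Bolt shear: A_b = π·27²/4 = 572.6 mm²; R_n = 469 × 572.6 × 3 × 1 / 1000 = 805.6 kN → 0.75 × 805.6 = 604 kN.
Bearing: edge l_c = 35, r_n = 336 kN; interior l_c = 70, r_n = 518.4 kN; R_n = 336 + 2·518.4 = 1373 kN → 1030 kN.
Block shear: A_gv = 5000, A_nv = 3400, A_nt = 780 mm²; R_n = min(0.6F_uA_nv, 0.6F_yA_gv) + U_bs·F_u·A_nt = 1062 kN → 796 kN.
Bolt shear governs: 604 kN.

604 kN (bolt shear governs)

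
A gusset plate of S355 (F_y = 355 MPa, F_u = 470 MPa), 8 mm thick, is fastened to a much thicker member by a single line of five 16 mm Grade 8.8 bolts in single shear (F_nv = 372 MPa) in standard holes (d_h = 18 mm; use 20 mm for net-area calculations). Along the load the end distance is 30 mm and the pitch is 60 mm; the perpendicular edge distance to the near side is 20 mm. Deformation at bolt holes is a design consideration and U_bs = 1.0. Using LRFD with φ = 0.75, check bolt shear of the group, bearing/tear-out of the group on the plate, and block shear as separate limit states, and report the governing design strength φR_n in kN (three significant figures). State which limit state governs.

280 kN (bolt shear governs)

Bolt shear: A_b = π·16²/4 = 201.1 mm²; R_n = 372 × 201.1 × 5 × 1 / 1000 = 374 kN → 0.75 × 374 = 280 kN.
Bearing: edge l_c = 21, r_n = 94.75 kN; interior l_c = 42, r_n = 144.4 kN; R_n = 94.75 + 4·144.4 = 672.3 kN → 504 kN.
Block shear: A_gv = 2160, A_nv = 1440, A_nt = 80 mm²; R_n = min(0.6F_uA_nv, 0.6F_yA_gv) + U_bs·F_u·A_nt = 443.7 kN → 333 kN.
Bolt shear governs: 280 kN.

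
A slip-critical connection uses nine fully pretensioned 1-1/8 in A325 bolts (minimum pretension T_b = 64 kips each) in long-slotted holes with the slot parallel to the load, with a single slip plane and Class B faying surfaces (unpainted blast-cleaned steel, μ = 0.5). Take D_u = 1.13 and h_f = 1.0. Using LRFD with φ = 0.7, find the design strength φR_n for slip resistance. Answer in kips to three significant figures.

228 kips

R_n = μ · D_u · h_f · T_b · n_s · n_b = 0.5 × 1.13 × 1.0 × 64 × 1 × 9 = 325.4 kips.
Design strength φR_n = 0.7 × 325.4 = 228 kips.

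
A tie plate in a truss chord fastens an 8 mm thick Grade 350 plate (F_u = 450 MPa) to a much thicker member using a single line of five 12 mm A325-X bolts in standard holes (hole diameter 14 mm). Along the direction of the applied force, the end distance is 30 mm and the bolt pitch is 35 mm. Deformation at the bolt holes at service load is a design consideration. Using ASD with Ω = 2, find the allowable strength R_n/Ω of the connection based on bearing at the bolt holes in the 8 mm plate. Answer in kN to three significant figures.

231 kN

Per bolt r_n = 1.2 l_c t F_u ≤ 2.4 d t F_u; upper limit = 2.4 × 12 × 8 × 450 / 1000 = 103.7 kN.
Edge bolt: l_c = 30 − 14/2 = 23 mm → 1.2 × 23 × 8 × 450 / 1000 = 99.36 → r_n = 99.36 kN.
Interior bolts: l_c = 35 − 14 = 21 mm → 1.2 × 21 × 8 × 450 / 1000 = 90.72 → r_n = 90.72 kN.
R_n = 1 × 99.36 + 4 × 90.72 = 462.2 kN.
Allowable strength R_n/Ω = 462.2 / 2 = 231 kN.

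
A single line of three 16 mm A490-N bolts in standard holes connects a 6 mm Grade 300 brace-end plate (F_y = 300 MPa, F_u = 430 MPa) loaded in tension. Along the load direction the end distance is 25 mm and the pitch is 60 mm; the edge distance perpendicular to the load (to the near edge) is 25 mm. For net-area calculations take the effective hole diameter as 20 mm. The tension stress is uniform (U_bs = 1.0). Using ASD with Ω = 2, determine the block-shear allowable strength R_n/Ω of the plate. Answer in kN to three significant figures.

92.9 kN

Shear plane L_v = 25 + 2·60 = 145 mm; A_gv = 145 × 6 = 870 mm².
A_nv = (145 − 2.5·20) × 6 = 570 mm².
A_nt = (25 − 0.5·20) × 6 = 90 mm².
0.6 F_u A_nv = 147.1 kN; 0.6 F_y A_gv = 156.6 kN → shear rupture governs the shear term.
R_n = 147.1 + 1.0 × 430 × 90 / 1000 = 185.8 kN.
Allowable strength R_n/Ω = 185.8 / 2 = 92.9 kN.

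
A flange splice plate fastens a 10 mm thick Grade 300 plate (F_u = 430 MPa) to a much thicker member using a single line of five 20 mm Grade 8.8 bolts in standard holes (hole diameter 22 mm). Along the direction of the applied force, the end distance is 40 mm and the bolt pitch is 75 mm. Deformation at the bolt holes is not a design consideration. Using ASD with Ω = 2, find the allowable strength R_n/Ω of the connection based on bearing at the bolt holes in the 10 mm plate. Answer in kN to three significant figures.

610 kN

Per bolt r_n = 1.5 l_c t F_u ≤ 3.0 d t F_u; upper limit = 3.0 × 20 × 10 × 430 / 1000 = 258 kN.
Edge bolt: l_c = 40 − 22/2 = 29 mm → 1.5 × 29 × 10 × 430 / 1000 = 187.1 → r_n = 187.1 kN.
Interior bolts: l_c = 75 − 22 = 53 mm → 1.5 × 53 × 10 × 430 / 1000 = 341.9 → r_n = 258 kN.
R_n = 1 × 187.1 + 4 × 258 = 1219 kN.
Allowable strength R_n/Ω = 1219 / 2 = 610 kN.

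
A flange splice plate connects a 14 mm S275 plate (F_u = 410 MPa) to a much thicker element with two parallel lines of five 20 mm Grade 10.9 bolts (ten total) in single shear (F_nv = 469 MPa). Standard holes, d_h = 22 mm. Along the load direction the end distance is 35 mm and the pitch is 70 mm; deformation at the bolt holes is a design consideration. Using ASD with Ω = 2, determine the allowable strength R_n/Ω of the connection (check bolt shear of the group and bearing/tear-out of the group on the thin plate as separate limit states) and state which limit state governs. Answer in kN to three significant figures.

737 kN (bolt shear governs)

Bolt shear: A_b = π·20²/4 = 314.2 mm²; R_n = 469 × 314.2 × 10 × 1 / 1000 = 1473 kN → 1473 / 2 = 737 kN.
Bearing (1.2 l_c t F_u ≤ 2.4 d t F_u): upper limit = 2.4·20·14·410 / 1000 = 275.5 kN.
  Edge l_c = 35 − 22/2 = 24 → r_n = 165.3 kN; interior l_c = 70 − 22 = 48 → r_n = 275.5 kN.
  R_n,bearing = 2·165.3 + 8·275.5 = 2535 kN → 2535 / 2 = 1270 kN.
Bolt shear governs: 737 kN.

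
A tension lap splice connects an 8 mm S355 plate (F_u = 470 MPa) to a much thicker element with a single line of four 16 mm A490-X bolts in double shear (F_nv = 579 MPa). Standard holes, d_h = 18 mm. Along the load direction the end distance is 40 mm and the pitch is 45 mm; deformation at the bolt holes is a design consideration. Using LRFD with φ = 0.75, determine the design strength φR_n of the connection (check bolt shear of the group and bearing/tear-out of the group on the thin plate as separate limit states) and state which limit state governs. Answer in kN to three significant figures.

379 kN (bearing governs)

Bolt shear: A_b = π·16²/4 = 201.1 mm²; R_n = 579 × 201.1 × 4 × 2 / 1000 = 931.3 kN → 0.75 × 931.3 = 698 kN.
Bearing (1.2 l_c t F_u ≤ 2.4 d t F_u): upper limit = 2.4·16·8·470 / 1000 = 144.4 kN.
  Edge l_c = 40 − 18/2 = 31 → r_n = 139.9 kN; interior l_c = 45 − 18 = 27 → r_n = 121.8 kN.
  R_n,bearing = 1·139.9 + 3·121.8 = 505.3 kN → 0.75 × 505.3 = 379 kN.
Bearing governs: 379 kN.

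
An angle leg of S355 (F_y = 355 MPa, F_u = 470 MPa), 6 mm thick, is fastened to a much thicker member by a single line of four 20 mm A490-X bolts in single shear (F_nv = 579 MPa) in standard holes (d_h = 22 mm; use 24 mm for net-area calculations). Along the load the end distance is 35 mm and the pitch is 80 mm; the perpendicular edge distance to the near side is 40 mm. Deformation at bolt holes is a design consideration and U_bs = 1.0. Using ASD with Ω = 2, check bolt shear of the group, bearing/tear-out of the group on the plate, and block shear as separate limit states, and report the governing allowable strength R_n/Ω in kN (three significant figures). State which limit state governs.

Bolt shear: A_b = π·20²/4 = 314.2 mm²; R_n = 579 × 314.2 × 4 × 1 / 1000 = 727.6 kN → 727.6 / 2 = 364 kN.
Bearing: edge l_c = 24, r_n = 81.22 kN; interior l_c = 58, r_n = 135.4 kN; R_n = 81.22 + 3·135.4 = 487.3 kN → 244 kN.
Block shear: A_gv = 1650, A_nv = 1146, A_nt = 168 mm²; R_n = min(0.6F_uA_nv, 0.6F_yA_gv) + U_bs·F_u·A_nt = 402.1 kN → 201 kN.
Block shear governs: 201 kN.

201 kN (block shear governs)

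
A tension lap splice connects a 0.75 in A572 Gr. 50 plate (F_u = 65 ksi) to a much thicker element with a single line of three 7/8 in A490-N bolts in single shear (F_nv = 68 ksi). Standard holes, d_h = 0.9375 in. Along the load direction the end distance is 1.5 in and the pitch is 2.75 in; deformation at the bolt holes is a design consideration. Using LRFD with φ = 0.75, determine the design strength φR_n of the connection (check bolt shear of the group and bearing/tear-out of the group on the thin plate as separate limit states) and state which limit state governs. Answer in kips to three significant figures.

Bolt shear: A_b = π·0.875²/4 = 0.6013 in²; R_n = 68 × 0.6013 × 3 × 1 = 122.7 kips → 0.75 × 122.7 = 92 kips.
Bearing (1.2 l_c t F_u ≤ 2.4 d t F_u): upper limit = 2.4·0.875·0.75·65 = 102.4 kips.
  Edge l_c = 1.5 − 0.9375/2 = 1.031 → r_n = 60.33 kips; interior l_c = 2.75 − 0.9375 = 1.812 → r_n = 102.4 kips.
  R_n,bearing = 1·60.33 + 2·102.4 = 265.1 kips → 0.75 × 265.1 = 199 kips.
Bolt shear governs: 92 kips.

92 kips (bolt shear governs)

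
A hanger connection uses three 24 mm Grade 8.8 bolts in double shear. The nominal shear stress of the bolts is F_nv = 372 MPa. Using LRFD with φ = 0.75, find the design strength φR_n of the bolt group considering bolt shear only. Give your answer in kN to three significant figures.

757 kN

A_b = π × 24² / 4 = 452.4 mm².
R_n = F_nv · A_b · n · n_s = 372 × 452.4 × 3 × 2 / 1000 = 1010 kN.
Design strength φR_n = 0.75 × 1010 = 757 kN.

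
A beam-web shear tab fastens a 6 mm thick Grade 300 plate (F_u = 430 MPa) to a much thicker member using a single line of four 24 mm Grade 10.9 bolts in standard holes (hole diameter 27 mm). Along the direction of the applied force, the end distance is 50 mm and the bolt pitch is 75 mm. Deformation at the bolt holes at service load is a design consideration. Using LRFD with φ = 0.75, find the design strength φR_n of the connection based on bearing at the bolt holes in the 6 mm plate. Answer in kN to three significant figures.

419 kN

Per bolt r_n = 1.2 l_c t F_u ≤ 2.4 d t F_u; upper limit = 2.4 × 24 × 6 × 430 / 1000 = 148.6 kN.
Edge bolt: l_c = 50 − 27/2 = 36.5 mm → 1.2 × 36.5 × 6 × 430 / 1000 = 113 → r_n = 113 kN.
Interior bolts: l_c = 75 − 27 = 48 mm → 1.2 × 48 × 6 × 430 / 1000 = 148.6 → r_n = 148.6 kN.
R_n = 1 × 113 + 3 × 148.6 = 558.8 kN.
Design strength φR_n = 0.75 × 558.8 = 419 kN.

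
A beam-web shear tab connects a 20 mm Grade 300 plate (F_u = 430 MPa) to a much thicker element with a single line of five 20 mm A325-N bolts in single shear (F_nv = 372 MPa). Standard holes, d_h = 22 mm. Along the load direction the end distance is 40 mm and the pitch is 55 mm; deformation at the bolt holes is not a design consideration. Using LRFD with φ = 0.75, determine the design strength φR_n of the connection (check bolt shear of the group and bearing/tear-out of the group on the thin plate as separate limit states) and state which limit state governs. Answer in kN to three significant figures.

Bolt shear: A_b = π·20²/4 = 314.2 mm²; R_n = 372 × 314.2 × 5 × 1 / 1000 = 584.3 kN → 0.75 × 584.3 = 438 kN.
Bearing (1.5 l_c t F_u ≤ 3.0 d t F_u): upper limit = 3.0·20·20·430 / 1000 = 516 kN.
  Edge l_c = 40 − 22/2 = 29 → r_n = 374.1 kN; interior l_c = 55 − 22 = 33 → r_n = 425.7 kN.
  R_n,bearing = 1·374.1 + 4·425.7 = 2077 kN → 0.75 × 2077 = 1560 kN.
Bolt shear governs: 438 kN.

438 kN (bolt shear governs)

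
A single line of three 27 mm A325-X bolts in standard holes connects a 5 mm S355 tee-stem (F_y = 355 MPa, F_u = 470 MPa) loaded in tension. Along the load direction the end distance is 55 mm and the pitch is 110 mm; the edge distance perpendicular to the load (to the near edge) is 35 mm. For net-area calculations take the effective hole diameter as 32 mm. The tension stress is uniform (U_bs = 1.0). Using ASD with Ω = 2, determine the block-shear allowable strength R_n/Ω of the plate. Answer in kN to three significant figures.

Shear plane L_v = 55 + 2·110 = 275 mm; A_gv = 275 × 5 = 1375 mm².
A_nv = (275 − 2.5·32) × 5 = 975 mm².
A_nt = (35 − 0.5·32) × 5 = 95 mm².
0.6 F_u A_nv = 274.9 kN; 0.6 F_y A_gv = 292.9 kN → shear rupture governs the shear term.
R_n = 274.9 + 1.0 × 470 × 95 / 1000 = 319.6 kN.
Allowable strength R_n/Ω = 319.6 / 2 = 160 kN.

160 kN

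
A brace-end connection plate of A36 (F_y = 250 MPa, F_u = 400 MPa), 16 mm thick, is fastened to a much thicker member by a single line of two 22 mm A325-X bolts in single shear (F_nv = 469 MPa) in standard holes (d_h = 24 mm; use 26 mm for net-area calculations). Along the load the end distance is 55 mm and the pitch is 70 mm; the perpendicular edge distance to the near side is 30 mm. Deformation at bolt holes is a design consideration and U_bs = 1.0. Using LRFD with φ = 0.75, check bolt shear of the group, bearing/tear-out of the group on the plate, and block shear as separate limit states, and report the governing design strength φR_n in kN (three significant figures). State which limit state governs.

267 kN (bolt shear governs)

Bolt shear: A_b = π·22²/4 = 380.1 mm²; R_n = 469 × 380.1 × 2 × 1 / 1000 = 356.6 kN → 0.75 × 356.6 = 267 kN.
Bearing: edge l_c = 43, r_n = 330.2 kN; interior l_c = 46, r_n = 337.9 kN; R_n = 330.2 + 1·337.9 = 668.2 kN → 501 kN.
Block shear: A_gv = 2000, A_nv = 1376, A_nt = 272 mm²; R_n = min(0.6F_uA_nv, 0.6F_yA_gv) + U_bs·F_u·A_nt = 408.8 kN → 307 kN.
Bolt shear governs: 267 kN.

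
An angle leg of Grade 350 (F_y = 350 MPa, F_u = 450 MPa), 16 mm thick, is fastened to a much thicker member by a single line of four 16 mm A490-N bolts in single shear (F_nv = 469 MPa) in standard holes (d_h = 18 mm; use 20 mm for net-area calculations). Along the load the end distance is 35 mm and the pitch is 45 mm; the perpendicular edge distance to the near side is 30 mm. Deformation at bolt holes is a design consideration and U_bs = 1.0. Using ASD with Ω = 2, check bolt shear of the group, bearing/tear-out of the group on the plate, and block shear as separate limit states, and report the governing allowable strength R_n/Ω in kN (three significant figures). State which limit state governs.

189 kN (bolt shear governs)

Bolt shear: A_b = π·16²/4 = 201.1 mm²; R_n = 469 × 201.1 × 4 × 1 / 1000 = 377.2 kN → 377.2 / 2 = 189 kN.
Bearing: edge l_c = 26, r_n = 224.6 kN; interior l_c = 27, r_n = 233.3 kN; R_n = 224.6 + 3·233.3 = 924.5 kN → 462 kN.
Block shear: A_gv = 2720, A_nv = 1600, A_nt = 320 mm²; R_n = min(0.6F_uA_nv, 0.6F_yA_gv) + U_bs·F_u·A_nt = 576 kN → 288 kN.
Bolt shear governs: 189 kN.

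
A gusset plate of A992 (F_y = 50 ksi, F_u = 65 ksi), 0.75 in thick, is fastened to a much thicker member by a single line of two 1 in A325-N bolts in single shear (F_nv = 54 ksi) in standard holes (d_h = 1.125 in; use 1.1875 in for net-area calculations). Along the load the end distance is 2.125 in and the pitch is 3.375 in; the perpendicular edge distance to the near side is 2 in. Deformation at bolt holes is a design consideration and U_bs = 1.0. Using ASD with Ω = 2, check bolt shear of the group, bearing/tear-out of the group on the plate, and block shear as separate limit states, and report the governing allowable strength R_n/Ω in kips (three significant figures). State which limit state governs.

Bolt shear: A_b = π·1²/4 = 0.7854 in²; R_n = 54 × 0.7854 × 2 × 1 = 84.82 kips → 84.82 / 2 = 42.4 kips.
Bearing: edge l_c = 1.562, r_n = 91.41 kips; interior l_c = 2.25, r_n = 117 kips; R_n = 91.41 + 1·117 = 208.4 kips → 104 kips.
Block shear: A_gv = 4.125, A_nv = 2.789, A_nt = 1.055 in²; R_n = min(0.6F_uA_nv, 0.6F_yA_gv) + U_bs·F_u·A_nt = 177.3 kips → 88.7 kips.
Bolt shear governs: 42.4 kips.

42.4 kips (bolt shear governs)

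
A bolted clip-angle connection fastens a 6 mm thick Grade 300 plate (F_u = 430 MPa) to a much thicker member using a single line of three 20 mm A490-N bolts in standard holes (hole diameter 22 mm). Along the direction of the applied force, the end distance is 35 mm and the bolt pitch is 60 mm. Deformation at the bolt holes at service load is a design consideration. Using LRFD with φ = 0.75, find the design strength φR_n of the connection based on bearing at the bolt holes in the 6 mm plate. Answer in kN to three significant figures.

Per bolt r_n = 1.2 l_c t F_u ≤ 2.4 d t F_u; upper limit = 2.4 × 20 × 6 × 430 / 1000 = 123.8 kN.
Edge bolt: l_c = 35 − 22/2 = 24 mm → 1.2 × 24 × 6 × 430 / 1000 = 74.3 → r_n = 74.3 kN.
Interior bolts: l_c = 60 − 22 = 38 mm → 1.2 × 38 × 6 × 430 / 1000 = 117.6 → r_n = 117.6 kN.
R_n = 1 × 74.3 + 2 × 117.6 = 309.6 kN.
Design strength φR_n = 0.75 × 309.6 = 232 kN.

232 kN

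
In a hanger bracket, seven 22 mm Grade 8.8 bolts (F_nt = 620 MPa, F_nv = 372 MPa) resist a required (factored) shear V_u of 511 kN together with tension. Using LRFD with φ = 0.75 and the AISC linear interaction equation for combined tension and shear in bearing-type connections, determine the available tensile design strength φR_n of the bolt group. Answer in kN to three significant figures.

757 kN

A_b = π·22²/4 = 380.1 mm²; f_rv = 511 × 1000 / (7 × 380.1) = 192 MPa.
F'_nt = 1.3 F_nt − (F_nt / φF_nv) f_rv = 1.3·620 − (620/(0.75·372))·192 = 379.2 MPa, capped at F_nt → F'_nt = 379.2 MPa.
R_n = F'_nt · A_b · n = 379.2 × 380.1 × 7 / 1000 = 1009 kN.
Design strength φR_n = 0.75 × 1009 = 757 kN.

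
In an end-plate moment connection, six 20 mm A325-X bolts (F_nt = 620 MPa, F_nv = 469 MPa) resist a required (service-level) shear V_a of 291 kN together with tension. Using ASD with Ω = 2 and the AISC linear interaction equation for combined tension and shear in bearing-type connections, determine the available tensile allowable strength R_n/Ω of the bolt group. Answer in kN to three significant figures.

A_b = π·20²/4 = 314.2 mm²; f_rv = 291 × 1000 / (6 × 314.2) = 154.4 MPa.
F'_nt = 1.3 F_nt − (Ω F_nt / F_nv) f_rv = 1.3·620 − (2·620/469)·154.4 = 397.8 MPa, capped at F_nt → F'_nt = 397.8 MPa.
R_n = F'_nt · A_b · n = 397.8 × 314.2 × 6 / 1000 = 749.9 kN.
Allowable strength R_n/Ω = 749.9 / 2 = 375 kN.

375 kN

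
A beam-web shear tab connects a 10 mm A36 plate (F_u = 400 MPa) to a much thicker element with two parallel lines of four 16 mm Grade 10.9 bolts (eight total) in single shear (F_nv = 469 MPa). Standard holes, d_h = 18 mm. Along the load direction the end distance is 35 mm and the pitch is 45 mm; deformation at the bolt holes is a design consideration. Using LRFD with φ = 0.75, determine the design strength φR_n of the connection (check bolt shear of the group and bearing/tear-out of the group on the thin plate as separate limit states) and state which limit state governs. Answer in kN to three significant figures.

566 kN (bolt shear governs)

Bolt shear: A_b = π·16²/4 = 201.1 mm²; R_n = 469 × 201.1 × 8 × 1 / 1000 = 754.4 kN → 0.75 × 754.4 = 566 kN.
Bearing (1.2 l_c t F_u ≤ 2.4 d t F_u): upper limit = 2.4·16·10·400 / 1000 = 153.6 kN.
  Edge l_c = 35 − 18/2 = 26 → r_n = 124.8 kN; interior l_c = 45 − 18 = 27 → r_n = 129.6 kN.
  R_n,bearing = 2·124.8 + 6·129.6 = 1027 kN → 0.75 × 1027 = 770 kN.
Bolt shear governs: 566 kN.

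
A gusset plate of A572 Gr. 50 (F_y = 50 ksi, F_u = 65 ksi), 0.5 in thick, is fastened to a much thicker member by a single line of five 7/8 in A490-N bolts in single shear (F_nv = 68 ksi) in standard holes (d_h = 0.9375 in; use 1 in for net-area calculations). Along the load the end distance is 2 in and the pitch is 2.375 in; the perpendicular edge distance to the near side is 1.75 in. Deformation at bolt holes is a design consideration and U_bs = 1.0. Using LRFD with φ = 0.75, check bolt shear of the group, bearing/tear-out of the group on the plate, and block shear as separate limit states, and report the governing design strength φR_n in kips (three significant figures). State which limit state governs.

133 kips (block shear governs)

Bolt shear: A_b = π·0.875²/4 = 0.6013 in²; R_n = 68 × 0.6013 × 5 × 1 = 204.4 kips → 0.75 × 204.4 = 153 kips.
Bearing: edge l_c = 1.531, r_n = 59.72 kips; interior l_c = 1.438, r_n = 56.06 kips; R_n = 59.72 + 4·56.06 = 284 kips → 213 kips.
Block shear: A_gv = 5.75, A_nv = 3.5, A_nt = 0.625 in²; R_n = min(0.6F_uA_nv, 0.6F_yA_gv) + U_bs·F_u·A_nt = 177.1 kips → 133 kips.
Block shear governs: 133 kips.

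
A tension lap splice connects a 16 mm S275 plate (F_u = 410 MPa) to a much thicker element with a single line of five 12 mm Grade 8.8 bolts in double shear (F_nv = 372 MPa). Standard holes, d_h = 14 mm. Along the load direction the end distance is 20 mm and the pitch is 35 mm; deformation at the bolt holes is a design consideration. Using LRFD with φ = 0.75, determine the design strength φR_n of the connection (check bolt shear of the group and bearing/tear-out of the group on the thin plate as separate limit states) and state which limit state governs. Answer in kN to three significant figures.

316 kN (bolt shear governs)

Bolt shear: A_b = π·12²/4 = 113.1 mm²; R_n = 372 × 113.1 × 5 × 2 / 1000 = 420.7 kN → 0.75 × 420.7 = 316 kN.
Bearing (1.2 l_c t F_u ≤ 2.4 d t F_u): upper limit = 2.4·12·16·410 / 1000 = 188.9 kN.
  Edge l_c = 20 − 14/2 = 13 → r_n = 102.3 kN; interior l_c = 35 − 14 = 21 → r_n = 165.3 kN.
  R_n,bearing = 1·102.3 + 4·165.3 = 763.6 kN → 0.75 × 763.6 = 573 kN.
Bolt shear governs: 316 kN.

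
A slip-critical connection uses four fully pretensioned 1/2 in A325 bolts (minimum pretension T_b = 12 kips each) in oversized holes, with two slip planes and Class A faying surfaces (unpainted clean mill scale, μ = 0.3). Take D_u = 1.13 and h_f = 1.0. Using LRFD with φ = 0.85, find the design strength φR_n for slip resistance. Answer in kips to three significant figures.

R_n = μ · D_u · h_f · T_b · n_s · n_b = 0.3 × 1.13 × 1.0 × 12 × 2 × 4 = 32.54 kips.
Design strength φR_n = 0.85 × 32.54 = 27.7 kips.

27.7 kips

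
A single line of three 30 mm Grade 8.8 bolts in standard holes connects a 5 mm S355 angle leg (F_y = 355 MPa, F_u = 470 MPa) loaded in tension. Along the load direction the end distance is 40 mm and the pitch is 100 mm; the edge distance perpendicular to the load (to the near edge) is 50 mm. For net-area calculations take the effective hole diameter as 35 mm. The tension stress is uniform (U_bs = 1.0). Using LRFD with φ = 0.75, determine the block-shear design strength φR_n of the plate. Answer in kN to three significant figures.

Shear plane L_v = 40 + 2·100 = 240 mm; A_gv = 240 × 5 = 1200 mm².
A_nv = (240 − 2.5·35) × 5 = 762.5 mm².
A_nt = (50 − 0.5·35) × 5 = 162.5 mm².
0.6 F_u A_nv = 215 kN; 0.6 F_y A_gv = 255.6 kN → shear rupture governs the shear term.
R_n = 215 + 1.0 × 470 × 162.5 / 1000 = 291.4 kN.
Design strength φR_n = 0.75 × 291.4 = 219 kN.

219 kN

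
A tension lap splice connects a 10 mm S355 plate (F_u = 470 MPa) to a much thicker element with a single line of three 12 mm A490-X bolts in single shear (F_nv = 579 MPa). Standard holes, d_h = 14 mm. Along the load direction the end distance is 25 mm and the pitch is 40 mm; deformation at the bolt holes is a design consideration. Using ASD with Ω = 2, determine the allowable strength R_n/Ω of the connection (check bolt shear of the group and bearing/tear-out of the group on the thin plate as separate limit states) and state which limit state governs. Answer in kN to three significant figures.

Bolt shear: A_b = π·12²/4 = 113.1 mm²; R_n = 579 × 113.1 × 3 × 1 / 1000 = 196.5 kN → 196.5 / 2 = 98.2 kN.
Bearing (1.2 l_c t F_u ≤ 2.4 d t F_u): upper limit = 2.4·12·10·470 / 1000 = 135.4 kN.
  Edge l_c = 25 − 14/2 = 18 → r_n = 101.5 kN; interior l_c = 40 − 14 = 26 → r_n = 135.4 kN.
  R_n,bearing = 1·101.5 + 2·135.4 = 372.2 kN → 372.2 / 2 = 186 kN.
Bolt shear governs: 98.2 kN.

98.2 kN (bolt shear governs)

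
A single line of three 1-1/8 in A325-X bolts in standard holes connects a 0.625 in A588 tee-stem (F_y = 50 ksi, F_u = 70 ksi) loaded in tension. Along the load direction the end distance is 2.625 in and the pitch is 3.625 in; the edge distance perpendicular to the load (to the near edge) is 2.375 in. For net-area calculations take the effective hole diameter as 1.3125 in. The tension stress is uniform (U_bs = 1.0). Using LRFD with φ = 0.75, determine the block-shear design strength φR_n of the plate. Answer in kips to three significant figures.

Shear plane L_v = 2.625 + 2·3.625 = 9.875 in; A_gv = 9.875 × 0.625 = 6.172 in².
A_nv = (9.875 − 2.5·1.3125) × 0.625 = 4.121 in².
A_nt = (2.375 − 0.5·1.3125) × 0.625 = 1.074 in².
0.6 F_u A_nv = 173.1 kips; 0.6 F_y A_gv = 185.2 kips → shear rupture governs the shear term.
R_n = 173.1 + 1.0 × 70 × 1.074 = 248.3 kips.
Design strength φR_n = 0.75 × 248.3 = 186 kips.

186 kips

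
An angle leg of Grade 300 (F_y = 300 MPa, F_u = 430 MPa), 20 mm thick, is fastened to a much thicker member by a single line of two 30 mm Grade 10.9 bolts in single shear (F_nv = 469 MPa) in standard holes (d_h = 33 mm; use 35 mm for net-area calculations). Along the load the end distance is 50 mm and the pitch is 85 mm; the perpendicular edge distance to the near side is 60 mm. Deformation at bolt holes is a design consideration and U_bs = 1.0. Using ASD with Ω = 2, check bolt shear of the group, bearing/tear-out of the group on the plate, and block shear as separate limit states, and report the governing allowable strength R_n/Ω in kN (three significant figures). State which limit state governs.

Bolt shear: A_b = π·30²/4 = 706.9 mm²; R_n = 469 × 706.9 × 2 × 1 / 1000 = 663 kN → 663 / 2 = 332 kN.
Bearing: edge l_c = 33.5, r_n = 345.7 kN; interior l_c = 52, r_n = 536.6 kN; R_n = 345.7 + 1·536.6 = 882.4 kN → 441 kN.
Block shear: A_gv = 2700, A_nv = 1650, A_nt = 850 mm²; R_n = min(0.6F_uA_nv, 0.6F_yA_gv) + U_bs·F_u·A_nt = 791.2 kN → 396 kN.
Bolt shear governs: 332 kN.

332 kN (bolt shear governs)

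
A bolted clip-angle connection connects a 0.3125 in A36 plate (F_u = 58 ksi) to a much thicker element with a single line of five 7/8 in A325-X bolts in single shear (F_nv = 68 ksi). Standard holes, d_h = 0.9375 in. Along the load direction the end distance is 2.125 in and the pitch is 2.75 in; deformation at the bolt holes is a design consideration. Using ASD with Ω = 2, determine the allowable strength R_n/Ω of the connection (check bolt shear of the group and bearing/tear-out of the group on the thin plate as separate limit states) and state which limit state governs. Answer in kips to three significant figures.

Bolt shear: A_b = π·0.875²/4 = 0.6013 in²; R_n = 68 × 0.6013 × 5 × 1 = 204.4 kips → 204.4 / 2 = 102 kips.
Bearing (1.2 l_c t F_u ≤ 2.4 d t F_u): upper limit = 2.4·0.875·0.3125·58 = 38.06 kips.
  Edge l_c = 2.125 − 0.9375/2 = 1.656 → r_n = 36.02 kips; interior l_c = 2.75 − 0.9375 = 1.812 → r_n = 38.06 kips.
  R_n,bearing = 1·36.02 + 4·38.06 = 188.3 kips → 188.3 / 2 = 94.1 kips.
Bearing governs: 94.1 kips.

94.1 kips (bearing governs)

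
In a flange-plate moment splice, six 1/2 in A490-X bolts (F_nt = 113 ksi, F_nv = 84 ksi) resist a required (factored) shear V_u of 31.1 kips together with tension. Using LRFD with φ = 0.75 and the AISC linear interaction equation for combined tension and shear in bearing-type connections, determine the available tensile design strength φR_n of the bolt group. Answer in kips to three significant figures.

88 kips

A_b = π·0.5²/4 = 0.1963 in²; f_rv = 31.1 / (6 × 0.1963) = 26.4 ksi.
F'_nt = 1.3 F_nt − (F_nt / φF_nv) f_rv = 1.3·113 − (113/(0.75·84))·26.4 = 99.55 ksi, capped at F_nt → F'_nt = 99.55 ksi.
R_n = F'_nt · A_b · n = 99.55 × 0.1963 × 6 = 117.3 kips.
Design strength φR_n = 0.75 × 117.3 = 88 kips.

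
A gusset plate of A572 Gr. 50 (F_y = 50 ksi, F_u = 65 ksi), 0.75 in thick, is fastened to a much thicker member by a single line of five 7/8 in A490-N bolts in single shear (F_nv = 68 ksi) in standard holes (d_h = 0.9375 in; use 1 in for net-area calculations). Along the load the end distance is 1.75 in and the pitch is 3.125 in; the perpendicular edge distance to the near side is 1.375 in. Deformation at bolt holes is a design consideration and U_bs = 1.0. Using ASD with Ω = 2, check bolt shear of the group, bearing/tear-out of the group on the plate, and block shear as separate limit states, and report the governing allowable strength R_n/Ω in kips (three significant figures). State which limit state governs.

Bolt shear: A_b = π·0.875²/4 = 0.6013 in²; R_n = 68 × 0.6013 × 5 × 1 = 204.4 kips → 204.4 / 2 = 102 kips.
Bearing: edge l_c = 1.281, r_n = 74.95 kips; interior l_c = 2.188, r_n = 102.4 kips; R_n = 74.95 + 4·102.4 = 484.5 kips → 242 kips.
Block shear: A_gv = 10.69, A_nv = 7.312, A_nt = 0.6562 in²; R_n = min(0.6F_uA_nv, 0.6F_yA_gv) + U_bs·F_u·A_nt = 327.8 kips → 164 kips.
Bolt shear governs: 102 kips.

102 kips (bolt shear governs)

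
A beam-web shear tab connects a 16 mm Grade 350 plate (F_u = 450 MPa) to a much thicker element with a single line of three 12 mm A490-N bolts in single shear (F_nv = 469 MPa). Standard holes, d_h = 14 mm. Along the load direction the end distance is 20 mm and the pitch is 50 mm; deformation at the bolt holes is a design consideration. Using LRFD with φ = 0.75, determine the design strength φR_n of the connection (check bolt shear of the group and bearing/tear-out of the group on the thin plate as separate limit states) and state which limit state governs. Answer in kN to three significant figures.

Bolt shear: A_b = π·12²/4 = 113.1 mm²; R_n = 469 × 113.1 × 3 × 1 / 1000 = 159.1 kN → 0.75 × 159.1 = 119 kN.
Bearing (1.2 l_c t F_u ≤ 2.4 d t F_u): upper limit = 2.4·12·16·450 / 1000 = 207.4 kN.
  Edge l_c = 20 − 14/2 = 13 → r_n = 112.3 kN; interior l_c = 50 − 14 = 36 → r_n = 207.4 kN.
  R_n,bearing = 1·112.3 + 2·207.4 = 527 kN → 0.75 × 527 = 395 kN.
Bolt shear governs: 119 kN.

119 kN (bolt shear governs)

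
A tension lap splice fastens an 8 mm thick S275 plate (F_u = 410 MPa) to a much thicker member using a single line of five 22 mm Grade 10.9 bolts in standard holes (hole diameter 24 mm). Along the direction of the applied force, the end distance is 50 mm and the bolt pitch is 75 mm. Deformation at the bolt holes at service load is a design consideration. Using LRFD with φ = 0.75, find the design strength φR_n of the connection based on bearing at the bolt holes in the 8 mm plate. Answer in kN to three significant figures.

632 kN

Per bolt r_n = 1.2 l_c t F_u ≤ 2.4 d t F_u; upper limit = 2.4 × 22 × 8 × 410 / 1000 = 173.2 kN.
Edge bolt: l_c = 50 − 24/2 = 38 mm → 1.2 × 38 × 8 × 410 / 1000 = 149.6 → r_n = 149.6 kN.
Interior bolts: l_c = 75 − 24 = 51 mm → 1.2 × 51 × 8 × 410 / 1000 = 200.7 → r_n = 173.2 kN.
R_n = 1 × 149.6 + 4 × 173.2 = 842.3 kN.
Design strength φR_n = 0.75 × 842.3 = 632 kN.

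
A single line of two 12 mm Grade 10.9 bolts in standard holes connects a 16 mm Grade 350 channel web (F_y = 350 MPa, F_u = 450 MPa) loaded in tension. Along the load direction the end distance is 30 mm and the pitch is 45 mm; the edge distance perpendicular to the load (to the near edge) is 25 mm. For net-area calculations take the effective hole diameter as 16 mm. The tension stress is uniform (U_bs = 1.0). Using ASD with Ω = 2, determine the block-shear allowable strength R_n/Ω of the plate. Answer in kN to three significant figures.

Shear plane L_v = 30 + 1·45 = 75 mm; A_gv = 75 × 16 = 1200 mm².
A_nv = (75 − 1.5·16) × 16 = 816 mm².
A_nt = (25 − 0.5·16) × 16 = 272 mm².
0.6 F_u A_nv = 220.3 kN; 0.6 F_y A_gv = 252 kN → shear rupture governs the shear term.
R_n = 220.3 + 1.0 × 450 × 272 / 1000 = 342.7 kN.
Allowable strength R_n/Ω = 342.7 / 2 = 171 kN.

171 kN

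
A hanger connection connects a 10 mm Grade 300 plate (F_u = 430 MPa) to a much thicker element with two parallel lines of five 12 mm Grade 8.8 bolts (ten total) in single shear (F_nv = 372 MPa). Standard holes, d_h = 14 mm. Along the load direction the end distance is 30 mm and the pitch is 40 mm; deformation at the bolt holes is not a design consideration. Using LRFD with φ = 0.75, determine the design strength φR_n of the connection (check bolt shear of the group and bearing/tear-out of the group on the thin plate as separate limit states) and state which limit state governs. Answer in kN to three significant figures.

Bolt shear: A_b = π·12²/4 = 113.1 mm²; R_n = 372 × 113.1 × 10 × 1 / 1000 = 420.7 kN → 0.75 × 420.7 = 316 kN.
Bearing (1.5 l_c t F_u ≤ 3.0 d t F_u): upper limit = 3.0·12·10·430 / 1000 = 154.8 kN.
  Edge l_c = 30 − 14/2 = 23 → r_n = 148.3 kN; interior l_c = 40 − 14 = 26 → r_n = 154.8 kN.
  R_n,bearing = 2·148.3 + 8·154.8 = 1535 kN → 0.75 × 1535 = 1150 kN.
Bolt shear governs: 316 kN.

316 kN (bolt shear governs)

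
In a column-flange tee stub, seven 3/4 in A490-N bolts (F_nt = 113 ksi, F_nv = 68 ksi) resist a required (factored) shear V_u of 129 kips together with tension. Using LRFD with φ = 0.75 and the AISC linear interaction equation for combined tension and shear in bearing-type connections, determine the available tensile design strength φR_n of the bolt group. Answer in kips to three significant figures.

126 kips

A_b = π·0.75²/4 = 0.4418 in²; f_rv = 129 / (7 × 0.4418) = 41.71 ksi.
F'_nt = 1.3 F_nt − (F_nt / φF_nv) f_rv = 1.3·113 − (113/(0.75·68))·41.71 = 54.48 ksi, capped at F_nt → F'_nt = 54.48 ksi.
R_n = F'_nt · A_b · n = 54.48 × 0.4418 × 7 = 168.5 kips.
Design strength φR_n = 0.75 × 168.5 = 126 kips.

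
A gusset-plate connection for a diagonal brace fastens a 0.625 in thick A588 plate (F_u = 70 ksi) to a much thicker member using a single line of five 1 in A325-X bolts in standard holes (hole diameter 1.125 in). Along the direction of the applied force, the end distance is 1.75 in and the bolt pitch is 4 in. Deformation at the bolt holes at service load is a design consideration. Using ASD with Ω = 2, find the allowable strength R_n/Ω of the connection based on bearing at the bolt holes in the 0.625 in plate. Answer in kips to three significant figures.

241 kips

Per bolt r_n = 1.2 l_c t F_u ≤ 2.4 d t F_u; upper limit = 2.4 × 1 × 0.625 × 70 = 105 kips.
Edge bolt: l_c = 1.75 − 1.125/2 = 1.188 in → 1.2 × 1.188 × 0.625 × 70 = 62.34 → r_n = 62.34 kips.
Interior bolts: l_c = 4 − 1.125 = 2.875 in → 1.2 × 2.875 × 0.625 × 70 = 150.9 → r_n = 105 kips.
R_n = 1 × 62.34 + 4 × 105 = 482.3 kips.
Allowable strength R_n/Ω = 482.3 / 2 = 241 kips.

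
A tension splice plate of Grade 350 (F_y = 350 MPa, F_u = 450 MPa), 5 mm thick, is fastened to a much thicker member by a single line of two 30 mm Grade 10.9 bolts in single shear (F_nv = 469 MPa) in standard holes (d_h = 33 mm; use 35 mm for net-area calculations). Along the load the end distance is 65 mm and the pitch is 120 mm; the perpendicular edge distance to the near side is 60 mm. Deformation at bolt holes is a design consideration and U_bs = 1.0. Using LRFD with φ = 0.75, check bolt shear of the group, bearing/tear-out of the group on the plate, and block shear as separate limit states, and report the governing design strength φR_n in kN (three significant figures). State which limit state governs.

206 kN (block shear governs)

Bolt shear: A_b = π·30²/4 = 706.9 mm²; R_n = 469 × 706.9 × 2 × 1 / 1000 = 663 kN → 0.75 × 663 = 497 kN.
Bearing: edge l_c = 48.5, r_n = 130.9 kN; interior l_c = 87, r_n = 162 kN; R_n = 130.9 + 1·162 = 292.9 kN → 220 kN.
Block shear: A_gv = 925, A_nv = 662.5, A_nt = 212.5 mm²; R_n = min(0.6F_uA_nv, 0.6F_yA_gv) + U_bs·F_u·A_nt = 274.5 kN → 206 kN.
Block shear governs: 206 kN.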